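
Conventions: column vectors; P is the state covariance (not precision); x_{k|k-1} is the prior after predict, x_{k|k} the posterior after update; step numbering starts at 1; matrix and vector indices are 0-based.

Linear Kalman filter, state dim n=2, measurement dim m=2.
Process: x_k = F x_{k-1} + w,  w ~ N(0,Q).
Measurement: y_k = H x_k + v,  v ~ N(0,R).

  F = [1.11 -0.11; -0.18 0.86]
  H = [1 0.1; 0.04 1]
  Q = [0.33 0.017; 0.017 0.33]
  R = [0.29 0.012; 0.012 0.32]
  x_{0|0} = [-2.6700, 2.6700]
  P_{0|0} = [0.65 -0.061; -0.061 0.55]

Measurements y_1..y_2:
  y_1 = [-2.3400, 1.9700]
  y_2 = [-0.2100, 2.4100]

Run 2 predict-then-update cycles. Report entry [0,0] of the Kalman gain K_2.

K[0,0] = 0.6840

step 1: x^-=[-3.2574, 2.7768]  P^-=[1.1524 -0.2243; -0.2243 0.7767]  S=[1.4053 -0.0895; -0.0895 1.0806]  K=[0.7978 -0.0989; -0.0594 0.7056]  nu=[0.6397, -0.6765]  x^+=[-2.6801, 2.2615]  P^+=[0.2333 -0.0314; -0.0314 0.2263]
step 2: x^-=[-3.2237, 2.4273]  P^-=[0.6279 -0.0816; -0.0816 0.5147]  S=[0.9067 0.0066; 0.0066 0.8291]  K=[0.6840 -0.0736; -0.0378 0.6171]  nu=[2.7710, 0.1117]  x^+=[-1.3365, 2.3915]  P^+=[0.1998 -0.0233; -0.0233 0.1979]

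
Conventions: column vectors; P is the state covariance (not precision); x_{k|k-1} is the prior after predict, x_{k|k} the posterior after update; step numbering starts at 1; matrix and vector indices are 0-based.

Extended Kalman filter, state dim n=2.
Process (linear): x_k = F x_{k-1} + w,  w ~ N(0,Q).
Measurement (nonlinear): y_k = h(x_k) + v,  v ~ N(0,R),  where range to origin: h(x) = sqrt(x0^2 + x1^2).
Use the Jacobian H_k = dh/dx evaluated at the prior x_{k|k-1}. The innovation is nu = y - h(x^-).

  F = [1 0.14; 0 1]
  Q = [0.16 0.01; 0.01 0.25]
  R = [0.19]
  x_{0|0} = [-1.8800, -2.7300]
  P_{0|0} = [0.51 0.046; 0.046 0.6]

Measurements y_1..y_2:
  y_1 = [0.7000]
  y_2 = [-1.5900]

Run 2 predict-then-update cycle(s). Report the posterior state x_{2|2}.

x_post = [0.4570, 0.4715]

step 1: x^-=[-2.2622, -2.7300]  P^-=[0.6946 0.1400; 0.1400 0.8500]  H_jac=[-0.6381 -0.7700]  S=[1.1143]  K=[-0.4945; -0.6675]  nu=[-2.8455]  x^+=[-0.8551, -0.8306]  P^+=[0.4222 -0.2278; -0.2278 0.3535]
step 2: x^-=[-0.9714, -0.8306]  P^-=[0.5253 -0.1683; -0.1683 0.6035]  H_jac=[-0.7601 -0.6499]  S=[0.5820]  K=[-0.4980; -0.4540]  nu=[-2.8681]  x^+=[0.4570, 0.4715]  P^+=[0.3809 -0.2999; -0.2999 0.4835]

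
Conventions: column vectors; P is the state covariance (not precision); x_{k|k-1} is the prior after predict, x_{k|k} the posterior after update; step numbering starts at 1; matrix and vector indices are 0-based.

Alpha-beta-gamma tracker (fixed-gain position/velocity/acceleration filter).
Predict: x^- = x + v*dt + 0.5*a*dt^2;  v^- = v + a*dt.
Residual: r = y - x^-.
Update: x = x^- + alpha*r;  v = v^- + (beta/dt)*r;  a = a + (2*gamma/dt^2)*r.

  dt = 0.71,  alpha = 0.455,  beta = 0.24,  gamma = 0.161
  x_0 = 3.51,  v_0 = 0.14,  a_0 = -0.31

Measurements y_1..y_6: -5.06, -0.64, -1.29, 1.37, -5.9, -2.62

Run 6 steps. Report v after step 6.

v_post = 6.2240

step 1: x_pred=3.5313  r=-8.5913  x^+=-0.3778  v^+=-2.9842  a^+=-5.7978
step 2: x_pred=-3.9579  r=3.3179  x^+=-2.4482  v^+=-5.9791  a^+=-3.6784
step 3: x_pred=-7.6205  r=6.3305  x^+=-4.7401  v^+=-6.4509  a^+=0.3653
step 4: x_pred=-9.2282  r=10.5982  x^+=-4.4060  v^+=-2.6091  a^+=7.1350
step 5: x_pred=-4.4601  r=-1.4399  x^+=-5.1152  v^+=1.9701  a^+=6.2152
step 6: x_pred=-2.1500  r=-0.4700  x^+=-2.3638  v^+=6.2240  a^+=5.9150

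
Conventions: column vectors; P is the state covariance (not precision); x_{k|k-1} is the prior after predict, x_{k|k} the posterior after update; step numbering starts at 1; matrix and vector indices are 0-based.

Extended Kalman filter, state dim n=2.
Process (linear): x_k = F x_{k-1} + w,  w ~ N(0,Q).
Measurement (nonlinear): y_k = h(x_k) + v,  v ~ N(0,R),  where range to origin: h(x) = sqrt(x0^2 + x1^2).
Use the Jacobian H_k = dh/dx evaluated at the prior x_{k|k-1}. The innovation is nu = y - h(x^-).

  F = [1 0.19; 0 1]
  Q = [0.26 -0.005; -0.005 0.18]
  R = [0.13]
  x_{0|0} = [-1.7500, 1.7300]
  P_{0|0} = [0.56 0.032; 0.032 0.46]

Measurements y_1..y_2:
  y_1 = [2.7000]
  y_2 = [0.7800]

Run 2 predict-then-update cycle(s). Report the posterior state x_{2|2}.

step 1: x^-=[-1.4213, 1.7300]  P^-=[0.8488 0.1144; 0.1144 0.6400]  H_jac=[-0.6348 0.7727]  S=[0.7419]  K=[-0.6071; 0.5687]  nu=[0.4610]  x^+=[-1.7012, 1.9922]  P^+=[0.5753 0.3705; 0.3705 0.4001]
step 2: x^-=[-1.3227, 1.9922]  P^-=[0.9906 0.4415; 0.4415 0.5801]  H_jac=[-0.5531 0.8331]  S=[0.4287]  K=[-0.4200; 0.5575]  nu=[-1.6113]  x^+=[-0.6460, 1.0938]  P^+=[0.9150 0.5419; 0.5419 0.4468]

x_post = [-0.6460, 1.0938]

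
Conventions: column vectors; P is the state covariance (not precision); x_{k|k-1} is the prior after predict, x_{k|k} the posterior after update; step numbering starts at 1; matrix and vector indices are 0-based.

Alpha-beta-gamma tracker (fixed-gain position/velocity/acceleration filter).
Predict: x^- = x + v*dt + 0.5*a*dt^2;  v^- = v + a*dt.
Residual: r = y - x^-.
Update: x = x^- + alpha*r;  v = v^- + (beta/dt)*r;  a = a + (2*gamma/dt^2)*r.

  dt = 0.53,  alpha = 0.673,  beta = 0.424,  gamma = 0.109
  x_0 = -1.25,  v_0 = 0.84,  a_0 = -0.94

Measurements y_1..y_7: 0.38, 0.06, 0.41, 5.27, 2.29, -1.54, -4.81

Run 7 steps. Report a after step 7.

a_post = -7.4001

step 1: x_pred=-0.9368  r=1.3168  x^+=-0.0506  v^+=1.3953  a^+=0.0820
step 2: x_pred=0.7004  r=-0.6404  x^+=0.2694  v^+=0.9264  a^+=-0.4150
step 3: x_pred=0.7021  r=-0.2921  x^+=0.5055  v^+=0.4727  a^+=-0.6417
step 4: x_pred=0.6659  r=4.6041  x^+=3.7645  v^+=3.8159  a^+=2.9314
step 5: x_pred=6.1986  r=-3.9086  x^+=3.5681  v^+=2.2426  a^+=-0.1020
step 6: x_pred=4.7424  r=-6.2824  x^+=0.5143  v^+=-2.8373  a^+=-4.9776
step 7: x_pred=-1.6886  r=-3.1214  x^+=-3.7893  v^+=-7.9726  a^+=-7.4001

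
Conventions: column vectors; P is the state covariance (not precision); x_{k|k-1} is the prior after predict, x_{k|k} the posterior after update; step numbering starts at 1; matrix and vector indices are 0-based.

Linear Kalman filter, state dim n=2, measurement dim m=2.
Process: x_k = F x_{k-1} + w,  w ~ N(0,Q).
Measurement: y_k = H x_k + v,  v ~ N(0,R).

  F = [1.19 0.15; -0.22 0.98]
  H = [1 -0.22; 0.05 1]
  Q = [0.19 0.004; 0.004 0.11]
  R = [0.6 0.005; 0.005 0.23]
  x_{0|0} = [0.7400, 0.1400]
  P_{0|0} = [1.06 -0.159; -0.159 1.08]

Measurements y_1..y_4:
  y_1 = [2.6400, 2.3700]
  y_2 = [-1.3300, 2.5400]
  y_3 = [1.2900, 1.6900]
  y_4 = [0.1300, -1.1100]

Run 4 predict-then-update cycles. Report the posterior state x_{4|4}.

step 1: x^-=[0.9016, -0.0256]  P^-=[1.6586 -0.2949; -0.2949 1.2671]  S=[2.4497 -0.4825; -0.4825 1.4718]  K=[0.7218 0.0926; -0.0712 0.8276]  nu=[1.7328, 2.3505]  x^+=[2.3699, 1.7963]  P^+=[0.4342 0.0032; 0.0032 0.1898]
step 2: x^-=[3.0897, 1.2390]  P^-=[0.8103 -0.0782; -0.0782 0.3120]  S=[1.4598 -0.1004; -0.1004 0.5362]  K=[0.5694 0.0364; -0.0618 0.5630]  nu=[-4.1471, 1.1465]  x^+=[0.7702, 2.1409]  P^+=[0.3405 -0.0058; -0.0058 0.1295]
step 3: x^-=[1.2376, 1.9286]  P^-=[0.6731 -0.0727; -0.0727 0.2533]  S=[1.3173 -0.0890; -0.0890 0.4777]  K=[0.5242 0.0159; -0.0630 0.5109]  nu=[0.4766, -0.3005]  x^+=[1.4827, 1.7451]  P^+=[0.3125 -0.0093; -0.0093 0.1177]
step 4: x^-=[2.0262, 1.3840]  P^-=[0.6319 -0.0711; -0.0711 0.2422]  S=[1.2749 -0.0870; -0.0870 0.4666]  K=[0.5086 0.0101; -0.0635 0.4995]  nu=[-1.5917, -2.5953]  x^+=[1.1903, 0.1887]  P^+=[0.3029 -0.0103; -0.0103 0.1151]

x_post = [1.1903, 0.1887]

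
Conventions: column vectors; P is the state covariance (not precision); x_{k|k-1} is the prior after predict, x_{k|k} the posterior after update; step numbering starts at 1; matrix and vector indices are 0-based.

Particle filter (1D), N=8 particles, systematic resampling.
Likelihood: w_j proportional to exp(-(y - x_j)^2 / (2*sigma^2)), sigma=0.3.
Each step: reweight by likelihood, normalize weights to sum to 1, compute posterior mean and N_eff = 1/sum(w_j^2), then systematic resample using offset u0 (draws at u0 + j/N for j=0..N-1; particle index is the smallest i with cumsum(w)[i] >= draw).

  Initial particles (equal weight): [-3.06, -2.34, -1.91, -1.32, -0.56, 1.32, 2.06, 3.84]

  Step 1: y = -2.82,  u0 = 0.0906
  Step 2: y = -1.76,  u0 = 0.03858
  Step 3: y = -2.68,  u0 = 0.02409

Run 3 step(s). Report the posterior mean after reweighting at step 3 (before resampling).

post_mean = -2.3400

step 1: w=[0.7160, 0.2741, 0.0099, 0.0000, 0.0000, 0.0000, 0.0000, 0.0000]  mean=-2.8512  Neff=1.7011  idx=[0, 0, 0, 0, 0, 0, 1, 1]
step 2: w=[0.0003, 0.0003, 0.0003, 0.0003, 0.0003, 0.0003, 0.4992, 0.4992]  mean=-2.3412  Neff=2.0065  idx=[6, 6, 6, 6, 7, 7, 7, 7]
step 3: w=[0.1250, 0.1250, 0.1250, 0.1250, 0.1250, 0.1250, 0.1250, 0.1250]  mean=-2.3400  Neff=8.0000  idx=[0, 1, 2, 3, 4, 5, 6, 7]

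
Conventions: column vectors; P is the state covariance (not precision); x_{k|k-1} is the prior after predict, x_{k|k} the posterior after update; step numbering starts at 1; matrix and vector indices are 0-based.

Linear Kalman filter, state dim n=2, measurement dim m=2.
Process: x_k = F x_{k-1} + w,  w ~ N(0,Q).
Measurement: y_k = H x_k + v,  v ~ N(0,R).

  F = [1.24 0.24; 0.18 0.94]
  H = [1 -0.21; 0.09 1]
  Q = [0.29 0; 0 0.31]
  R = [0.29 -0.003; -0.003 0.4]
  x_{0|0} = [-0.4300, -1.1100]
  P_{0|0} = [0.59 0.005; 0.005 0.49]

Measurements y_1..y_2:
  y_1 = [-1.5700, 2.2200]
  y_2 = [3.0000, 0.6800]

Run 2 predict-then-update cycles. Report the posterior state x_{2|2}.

x_post = [1.8562, 0.7548]

step 1: x^-=[-0.7996, -1.1208]  P^-=[1.2284 0.2483; 0.2483 0.7638]  S=[1.4478 0.1907; 0.1907 1.2184]  K=[0.7899 0.1708; -0.0248 0.6491]  nu=[-1.0058, 3.4128]  x^+=[-1.0111, 1.1193]  P^+=[0.2379 0.0446; 0.0446 0.2557]
step 2: x^-=[-0.9851, 0.8702]  P^-=[0.6971 0.1646; 0.1646 0.5587]  S=[0.9426 0.1039; 0.1039 0.9940]  K=[0.6856 0.1571; -0.0136 0.5784]  nu=[4.1678, -0.1015]  x^+=[1.8562, 0.7548]  P^+=[0.2072 0.0421; 0.0421 0.2276]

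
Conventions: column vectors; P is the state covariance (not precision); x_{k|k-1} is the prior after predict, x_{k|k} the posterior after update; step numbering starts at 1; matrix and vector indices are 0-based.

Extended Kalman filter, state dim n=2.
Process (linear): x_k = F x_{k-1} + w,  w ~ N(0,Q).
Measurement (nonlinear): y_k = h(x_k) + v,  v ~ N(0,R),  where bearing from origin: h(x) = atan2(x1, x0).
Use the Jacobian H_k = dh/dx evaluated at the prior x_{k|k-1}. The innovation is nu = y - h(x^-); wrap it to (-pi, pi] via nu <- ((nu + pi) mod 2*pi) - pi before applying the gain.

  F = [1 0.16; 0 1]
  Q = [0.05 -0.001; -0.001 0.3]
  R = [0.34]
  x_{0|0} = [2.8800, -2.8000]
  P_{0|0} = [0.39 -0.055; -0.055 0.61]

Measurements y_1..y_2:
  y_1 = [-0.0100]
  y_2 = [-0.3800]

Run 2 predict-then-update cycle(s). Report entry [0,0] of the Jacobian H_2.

step 1: x^-=[2.4320, -2.8000]  P^-=[0.4380 0.0416; 0.0416 0.9100]  H_jac=[0.2036 0.1768]  S=[0.3896]  K=[0.2477; 0.4347]  nu=[0.8456]  x^+=[2.6415, -2.4324]  P^+=[0.4141 -0.0004; -0.0004 0.8364]
step 2: x^-=[2.2523, -2.4324]  P^-=[0.4854 0.1325; 0.1325 1.1364]  H_jac=[0.2213 0.2050]  S=[0.4235]  K=[0.3178; 0.6191]  nu=[0.4438]  x^+=[2.3933, -2.1576]  P^+=[0.4426 0.0491; 0.0491 0.9740]

H_jac[0,0] = 0.2213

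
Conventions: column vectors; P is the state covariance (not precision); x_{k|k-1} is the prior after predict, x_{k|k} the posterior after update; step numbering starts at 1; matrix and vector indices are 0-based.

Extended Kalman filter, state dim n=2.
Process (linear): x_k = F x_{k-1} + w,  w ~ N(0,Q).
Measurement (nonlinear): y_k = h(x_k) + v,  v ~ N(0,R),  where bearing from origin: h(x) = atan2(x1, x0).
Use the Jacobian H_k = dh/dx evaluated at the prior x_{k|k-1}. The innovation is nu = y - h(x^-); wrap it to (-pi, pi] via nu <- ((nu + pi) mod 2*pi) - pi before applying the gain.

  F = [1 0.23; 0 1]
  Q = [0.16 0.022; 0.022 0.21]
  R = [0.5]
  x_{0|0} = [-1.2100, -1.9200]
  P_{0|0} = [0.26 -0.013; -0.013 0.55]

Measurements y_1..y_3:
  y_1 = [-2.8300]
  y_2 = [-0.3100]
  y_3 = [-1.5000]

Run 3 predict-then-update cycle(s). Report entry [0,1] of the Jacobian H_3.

step 1: x^-=[-1.6516, -1.9200]  P^-=[0.4431 0.1355; 0.1355 0.7600]  H_jac=[0.2993 -0.2575]  S=[0.5692]  K=[0.1717; -0.2725]  nu=[-0.5488]  x^+=[-1.7458, -1.7704]  P^+=[0.4263 0.1621; 0.1621 0.7177]
step 2: x^-=[-2.1530, -1.7704]  P^-=[0.6989 0.3492; 0.3492 0.9277]  H_jac=[0.2279 -0.2771]  S=[0.5634]  K=[0.1109; -0.3150]  nu=[2.1434]  x^+=[-1.9154, -2.4457]  P^+=[0.6920 0.3689; 0.3689 0.8718]
step 3: x^-=[-2.4779, -2.4457]  P^-=[1.0678 0.5914; 0.5914 1.0818]  H_jac=[0.2018 -0.2044]  S=[0.5399]  K=[0.1751; -0.1886]  nu=[0.8627]  x^+=[-2.3268, -2.6084]  P^+=[1.0512 0.6092; 0.6092 1.0626]

H_jac[0,1] = -0.2044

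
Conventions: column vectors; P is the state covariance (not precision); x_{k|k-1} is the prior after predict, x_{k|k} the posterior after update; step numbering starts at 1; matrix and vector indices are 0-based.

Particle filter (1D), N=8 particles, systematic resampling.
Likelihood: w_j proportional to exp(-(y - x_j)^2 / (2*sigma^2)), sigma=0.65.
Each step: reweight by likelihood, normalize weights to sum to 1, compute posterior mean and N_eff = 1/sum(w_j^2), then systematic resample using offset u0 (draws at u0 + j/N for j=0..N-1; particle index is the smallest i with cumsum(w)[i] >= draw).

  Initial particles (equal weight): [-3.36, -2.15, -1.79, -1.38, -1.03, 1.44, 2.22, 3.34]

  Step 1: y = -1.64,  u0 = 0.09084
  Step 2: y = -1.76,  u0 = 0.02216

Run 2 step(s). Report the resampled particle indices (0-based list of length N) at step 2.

resampled_idx = [0, 1, 2, 2, 3, 4, 5, 6]

step 1: w=[0.0091, 0.2223, 0.2945, 0.2792, 0.1947, 0.0000, 0.0000, 0.0000]  mean=-1.6219  Neff=3.9655  idx=[1, 1, 2, 2, 3, 3, 4, 4]
step 2: w=[0.1301, 0.1301, 0.1556, 0.1556, 0.1313, 0.1313, 0.0829, 0.0829]  mean=-1.6500  Neff=7.6599  idx=[0, 1, 2, 2, 3, 4, 5, 6]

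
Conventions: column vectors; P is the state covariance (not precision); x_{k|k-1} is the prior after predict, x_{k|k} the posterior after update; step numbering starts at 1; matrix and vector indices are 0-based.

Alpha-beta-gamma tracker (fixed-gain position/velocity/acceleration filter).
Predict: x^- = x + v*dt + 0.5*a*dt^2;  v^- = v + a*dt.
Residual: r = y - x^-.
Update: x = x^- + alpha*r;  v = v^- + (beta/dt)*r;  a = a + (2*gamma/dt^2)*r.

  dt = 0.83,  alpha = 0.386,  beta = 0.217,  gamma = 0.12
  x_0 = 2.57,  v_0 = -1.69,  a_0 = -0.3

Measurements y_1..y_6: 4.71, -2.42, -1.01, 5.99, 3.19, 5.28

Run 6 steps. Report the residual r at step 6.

resid = 0.0067

step 1: x_pred=1.0640  r=3.6460  x^+=2.4713  v^+=-0.9858  a^+=0.9702
step 2: x_pred=1.9873  r=-4.4073  x^+=0.2861  v^+=-1.3328  a^+=-0.5652
step 3: x_pred=-1.0148  r=0.0048  x^+=-1.0129  v^+=-1.8007  a^+=-0.5636
step 4: x_pred=-2.7016  r=8.6916  x^+=0.6534  v^+=0.0040  a^+=2.4644
step 5: x_pred=1.5055  r=1.6845  x^+=2.1557  v^+=2.4898  a^+=3.0513
step 6: x_pred=5.2733  r=0.0067  x^+=5.2759  v^+=5.0241  a^+=3.0536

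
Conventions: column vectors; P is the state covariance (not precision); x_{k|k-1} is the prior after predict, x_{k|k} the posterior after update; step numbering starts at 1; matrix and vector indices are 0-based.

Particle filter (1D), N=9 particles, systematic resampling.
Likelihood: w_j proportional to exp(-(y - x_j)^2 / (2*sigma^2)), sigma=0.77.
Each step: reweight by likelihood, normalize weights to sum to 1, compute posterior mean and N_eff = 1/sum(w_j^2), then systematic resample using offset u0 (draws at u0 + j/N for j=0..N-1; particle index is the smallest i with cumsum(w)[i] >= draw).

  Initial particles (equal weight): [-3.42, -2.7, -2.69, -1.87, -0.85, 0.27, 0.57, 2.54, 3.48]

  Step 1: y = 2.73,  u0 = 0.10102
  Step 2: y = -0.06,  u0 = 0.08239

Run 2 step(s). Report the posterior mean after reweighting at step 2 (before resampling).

step 1: w=[0.0000, 0.0000, 0.0000, 0.0000, 0.0000, 0.0038, 0.0121, 0.5995, 0.3846]  mean=2.8692  Neff=1.9703  idx=[7, 7, 7, 7, 7, 8, 8, 8, 8]
step 2: w=[0.1988, 0.1988, 0.1988, 0.1988, 0.1988, 0.0015, 0.0015, 0.0015, 0.0015]  mean=2.5458  Neff=5.0615  idx=[0, 0, 1, 2, 2, 3, 3, 4, 4]

post_mean = 2.5458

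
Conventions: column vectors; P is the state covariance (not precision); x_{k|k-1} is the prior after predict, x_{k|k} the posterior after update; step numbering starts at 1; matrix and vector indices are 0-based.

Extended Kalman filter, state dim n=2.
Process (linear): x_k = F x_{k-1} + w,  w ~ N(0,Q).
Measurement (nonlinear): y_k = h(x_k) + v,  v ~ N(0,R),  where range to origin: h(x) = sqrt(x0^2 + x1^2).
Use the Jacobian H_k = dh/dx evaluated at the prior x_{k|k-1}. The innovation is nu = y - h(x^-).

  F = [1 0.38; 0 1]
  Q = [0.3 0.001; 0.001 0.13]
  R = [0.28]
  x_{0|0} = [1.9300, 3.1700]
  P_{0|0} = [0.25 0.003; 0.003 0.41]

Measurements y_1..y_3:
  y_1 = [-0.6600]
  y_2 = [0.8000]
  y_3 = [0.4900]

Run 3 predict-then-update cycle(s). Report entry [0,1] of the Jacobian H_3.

H_jac[0,1] = 0.6035

step 1: x^-=[3.1346, 3.1700]  P^-=[0.6115 0.1598; 0.1598 0.5400]  H_jac=[0.7031 0.7111]  S=[1.0151]  K=[0.5355; 0.4889]  nu=[-5.1181]  x^+=[0.3940, 0.6676]  P^+=[0.3204 -0.1060; -0.1060 0.2973]
step 2: x^-=[0.6477, 0.6676]  P^-=[0.5828 0.0080; 0.0080 0.4273]  H_jac=[0.6963 0.7177]  S=[0.7907]  K=[0.5205; 0.3949]  nu=[-0.1301]  x^+=[0.5799, 0.6162]  P^+=[0.3686 -0.1545; -0.1545 0.3040]
step 3: x^-=[0.8141, 0.6162]  P^-=[0.5950 -0.0380; -0.0380 0.4340]  H_jac=[0.7973 0.6035]  S=[0.7798]  K=[0.5790; 0.2970]  nu=[-0.5310]  x^+=[0.5066, 0.4585]  P^+=[0.3336 -0.1721; -0.1721 0.3652]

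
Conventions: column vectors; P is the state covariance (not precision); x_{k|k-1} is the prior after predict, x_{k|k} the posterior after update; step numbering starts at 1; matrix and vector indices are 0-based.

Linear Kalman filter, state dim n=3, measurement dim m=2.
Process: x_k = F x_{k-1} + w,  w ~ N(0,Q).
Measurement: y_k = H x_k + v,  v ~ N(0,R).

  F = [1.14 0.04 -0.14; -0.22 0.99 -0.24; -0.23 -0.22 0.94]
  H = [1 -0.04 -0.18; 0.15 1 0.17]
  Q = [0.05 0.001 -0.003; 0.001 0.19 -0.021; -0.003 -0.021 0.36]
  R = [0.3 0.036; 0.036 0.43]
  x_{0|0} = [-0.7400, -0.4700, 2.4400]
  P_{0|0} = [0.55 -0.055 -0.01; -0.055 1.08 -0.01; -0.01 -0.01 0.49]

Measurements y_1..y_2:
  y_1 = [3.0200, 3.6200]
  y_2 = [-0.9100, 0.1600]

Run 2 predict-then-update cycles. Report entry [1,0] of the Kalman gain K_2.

step 1: x^-=[-1.2040, -0.8881, 2.5672]  P^-=[0.7744 -0.1354 -0.2186; -0.1354 1.3310 -0.3374; -0.2186 -0.3374 0.8772]  S=[1.1896 -0.0307; -0.0307 1.6373]  K=[0.6880 -0.0215; -0.0878 0.7638; -0.3088 -0.1408]  nu=[4.6506, 4.2523]  x^+=[1.9042, 1.9518, 0.5324]  P^+=[0.2096 -0.0204 0.0264; -0.0204 0.3624 -0.2004; 0.0264 -0.2004 0.7340]
step 2: x^-=[2.1744, 1.3856, -0.3669]  P^-=[0.3293 -0.0121 -0.1370; -0.0121 0.7045 -0.4523; -0.1370 -0.4523 1.1066]  S=[0.7100 0.0762; 0.0762 1.0095]  K=[0.5017 -0.0240; -0.0087 0.6206; -0.4211 -0.2503]  nu=[-3.0950, -1.4893]  x^+=[0.6572, 0.4882, 1.3092]  P^+=[0.1518 -0.0177 0.0158; -0.0177 0.3165 -0.2784; 0.0158 -0.2784 0.9014]

K[1,0] = -0.0087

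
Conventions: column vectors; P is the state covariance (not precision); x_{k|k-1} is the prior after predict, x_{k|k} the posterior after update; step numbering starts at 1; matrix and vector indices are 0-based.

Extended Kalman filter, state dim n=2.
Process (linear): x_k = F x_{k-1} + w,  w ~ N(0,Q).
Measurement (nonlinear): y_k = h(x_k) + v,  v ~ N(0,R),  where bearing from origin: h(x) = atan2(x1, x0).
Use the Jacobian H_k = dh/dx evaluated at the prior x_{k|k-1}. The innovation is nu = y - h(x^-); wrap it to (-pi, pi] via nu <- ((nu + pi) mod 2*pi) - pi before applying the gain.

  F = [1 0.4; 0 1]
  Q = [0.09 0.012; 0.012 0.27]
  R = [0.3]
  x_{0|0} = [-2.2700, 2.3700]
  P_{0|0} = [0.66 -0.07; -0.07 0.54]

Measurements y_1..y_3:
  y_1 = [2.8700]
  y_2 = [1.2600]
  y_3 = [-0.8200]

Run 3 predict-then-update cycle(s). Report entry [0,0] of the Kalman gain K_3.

K[0,0] = -0.6875

step 1: x^-=[-1.3220, 2.3700]  P^-=[0.7804 0.1580; 0.1580 0.8100]  H_jac=[-0.3218 -0.1795]  S=[0.4252]  K=[-0.6574; -0.4616]  nu=[0.7904]  x^+=[-1.8416, 2.0052]  P^+=[0.5967 0.0290; 0.0290 0.7194]
step 2: x^-=[-1.0395, 2.0052]  P^-=[0.8250 0.3288; 0.3288 0.9894]  H_jac=[-0.3931 -0.2038]  S=[0.5212]  K=[-0.7507; -0.6348]  nu=[-0.7891]  x^+=[-0.4472, 2.5060]  P^+=[0.5313 0.0804; 0.0804 0.7794]
step 3: x^-=[0.5552, 2.5060]  P^-=[0.8103 0.4042; 0.4042 1.0494]  H_jac=[-0.3804 0.0843]  S=[0.3988]  K=[-0.6875; -0.1637]  nu=[-2.1728]  x^+=[2.0489, 2.8618]  P^+=[0.6218 0.3593; 0.3593 1.0387]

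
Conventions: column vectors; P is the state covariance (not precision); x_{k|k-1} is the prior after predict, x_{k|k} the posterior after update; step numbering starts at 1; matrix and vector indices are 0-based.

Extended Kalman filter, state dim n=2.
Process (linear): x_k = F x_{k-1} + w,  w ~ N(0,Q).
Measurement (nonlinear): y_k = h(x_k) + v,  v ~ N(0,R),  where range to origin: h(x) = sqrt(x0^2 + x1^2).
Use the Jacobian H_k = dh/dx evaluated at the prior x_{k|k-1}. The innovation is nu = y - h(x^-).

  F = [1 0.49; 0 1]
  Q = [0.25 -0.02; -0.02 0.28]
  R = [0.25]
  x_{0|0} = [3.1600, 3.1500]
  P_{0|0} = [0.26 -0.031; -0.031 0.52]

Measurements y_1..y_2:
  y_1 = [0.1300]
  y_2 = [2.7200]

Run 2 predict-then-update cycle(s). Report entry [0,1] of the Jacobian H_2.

step 1: x^-=[4.7035, 3.1500]  P^-=[0.6045 0.2038; 0.2038 0.8000]  H_jac=[0.8309 0.5565]  S=[1.1035]  K=[0.5579; 0.5569]  nu=[-5.5309]  x^+=[1.6177, 0.0700]  P^+=[0.2610 -0.1390; -0.1390 0.4578]
step 2: x^-=[1.6520, 0.0700]  P^-=[0.4846 0.0653; 0.0653 0.7378]  H_jac=[0.9991 0.0423]  S=[0.7406]  K=[0.6575; 0.1302]  nu=[1.0665]  x^+=[2.3533, 0.2089]  P^+=[0.1644 0.0019; 0.0019 0.7252]

H_jac[0,1] = 0.0423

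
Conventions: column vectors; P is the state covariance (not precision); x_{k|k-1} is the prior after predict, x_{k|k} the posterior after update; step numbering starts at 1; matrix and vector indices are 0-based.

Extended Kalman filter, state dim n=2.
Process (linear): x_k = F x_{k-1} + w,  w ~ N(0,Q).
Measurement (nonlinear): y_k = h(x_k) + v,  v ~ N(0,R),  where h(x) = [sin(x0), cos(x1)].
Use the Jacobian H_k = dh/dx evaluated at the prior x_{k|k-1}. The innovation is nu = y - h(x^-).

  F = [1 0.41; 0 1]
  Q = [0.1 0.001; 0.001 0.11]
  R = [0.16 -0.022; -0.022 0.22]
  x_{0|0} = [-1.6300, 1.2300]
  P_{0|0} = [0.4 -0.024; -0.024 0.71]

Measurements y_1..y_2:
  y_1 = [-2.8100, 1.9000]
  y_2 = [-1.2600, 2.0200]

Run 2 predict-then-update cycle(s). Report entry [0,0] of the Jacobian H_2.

step 1: x^-=[-1.1257, 1.2300]  P^-=[0.5997 0.2681; 0.2681 0.8200]  H_jac=[0.4305 0.0000; 0.0000 -0.9425]  S=[0.2712 -0.1308; -0.1308 0.9484]  K=[0.8823 -0.1448; 0.0350 -0.8101]  nu=[-1.9074, 1.5658]  x^+=[-3.0353, -0.1051]  P^+=[0.3353 0.0544; 0.0544 0.1899]
step 2: x^-=[-3.0784, -0.1051]  P^-=[0.5118 0.1332; 0.1332 0.2999]  H_jac=[-0.9980 0.0000; 0.0000 0.1049]  S=[0.6698 -0.0359; -0.0359 0.2233]  K=[-0.7659 -0.0607; -0.1927 0.1098]  nu=[-1.1969, 1.0255]  x^+=[-2.2240, 0.2382]  P^+=[0.1214 0.0333; 0.0333 0.2708]

H_jac[0,0] = -0.9980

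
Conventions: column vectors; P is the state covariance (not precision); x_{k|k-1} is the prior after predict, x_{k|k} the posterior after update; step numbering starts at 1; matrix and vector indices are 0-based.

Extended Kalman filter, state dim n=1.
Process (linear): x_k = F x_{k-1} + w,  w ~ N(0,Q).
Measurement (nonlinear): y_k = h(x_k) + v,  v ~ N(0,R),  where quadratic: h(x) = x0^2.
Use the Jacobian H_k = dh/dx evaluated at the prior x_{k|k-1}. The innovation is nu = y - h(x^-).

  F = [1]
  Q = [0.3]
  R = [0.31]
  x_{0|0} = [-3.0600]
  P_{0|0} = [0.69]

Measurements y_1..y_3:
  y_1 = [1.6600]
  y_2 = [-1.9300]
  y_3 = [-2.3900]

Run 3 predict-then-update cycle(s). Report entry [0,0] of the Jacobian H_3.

H_jac[0,0] = -0.9511

step 1: x^-=[-3.0600]  P^-=[0.9900]  H_jac=[-6.1200]  S=[37.3899]  K=[-0.1620]  nu=[-7.7036]  x^+=[-1.8117]  P^+=[0.0082]
step 2: x^-=[-1.8117]  P^-=[0.3082]  H_jac=[-3.6234]  S=[4.3564]  K=[-0.2563]  nu=[-5.2122]  x^+=[-0.4755]  P^+=[0.0219]
step 3: x^-=[-0.4755]  P^-=[0.3219]  H_jac=[-0.9511]  S=[0.6012]  K=[-0.5093]  nu=[-2.6161]  x^+=[0.8568]  P^+=[0.1660]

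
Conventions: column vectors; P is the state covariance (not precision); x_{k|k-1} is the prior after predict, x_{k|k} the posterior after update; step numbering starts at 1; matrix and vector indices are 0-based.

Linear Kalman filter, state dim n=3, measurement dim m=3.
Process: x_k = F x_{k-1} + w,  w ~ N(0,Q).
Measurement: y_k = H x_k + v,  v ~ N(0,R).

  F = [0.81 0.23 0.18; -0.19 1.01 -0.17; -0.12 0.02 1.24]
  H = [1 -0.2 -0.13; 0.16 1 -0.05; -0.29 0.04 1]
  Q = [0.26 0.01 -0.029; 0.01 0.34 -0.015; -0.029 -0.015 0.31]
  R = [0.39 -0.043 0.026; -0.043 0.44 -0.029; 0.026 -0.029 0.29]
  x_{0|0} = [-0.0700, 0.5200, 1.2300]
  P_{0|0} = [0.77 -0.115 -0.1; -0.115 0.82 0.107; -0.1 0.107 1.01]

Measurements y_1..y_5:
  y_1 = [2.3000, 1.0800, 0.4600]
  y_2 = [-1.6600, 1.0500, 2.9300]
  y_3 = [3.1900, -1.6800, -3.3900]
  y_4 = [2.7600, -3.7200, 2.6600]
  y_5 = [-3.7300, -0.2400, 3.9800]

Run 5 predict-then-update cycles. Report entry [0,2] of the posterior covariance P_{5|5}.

P_post[0,2] = 0.0721

step 1: x^-=[0.2843, 0.3294, 1.5440]  P^-=[0.7781 -0.0055 0.0593; -0.0055 1.2344 -0.0243; 0.0593 -0.0243 1.9100]  S=[1.2353 -0.1596 -0.3919; -0.1596 1.6988 -0.1235; -0.3919 -0.1235 2.2312]  K=[0.6571 0.1335 0.0481; -0.0977 0.7202 0.0347; 0.1286 0.0105 0.8711]  nu=[2.2823, 0.7823, -1.0147]  x^+=[1.8396, 0.6346, 0.9618]  P^+=[0.2637 -0.0079 0.1040; -0.0079 0.3199 -0.0285; 0.1040 -0.0285 0.2869]
step 2: x^-=[1.8091, 0.1279, 0.9846]  P^-=[0.4843 0.0069 0.1049; 0.0069 0.7037 -0.1199; 0.1049 -0.1199 0.7228]  S=[0.8783 -0.0879 -0.0799; -0.0879 1.1704 -0.1628; -0.0799 -0.1628 0.9840]  K=[0.5480 0.1126 0.0273; -0.0746 0.6014 -0.0019; 0.1025 -0.0133 0.7049]  nu=[-3.3156, 0.6819, 2.4649]  x^+=[0.1363, 0.7807, 2.3730]  P^+=[0.2192 -0.0058 0.0827; -0.0058 0.2672 -0.0323; 0.0827 -0.0323 0.2327]
step 3: x^-=[0.7171, 0.3592, 2.9418]  P^-=[0.4448 0.0079 0.0749; 0.0079 0.6458 -0.1111; 0.0749 -0.1111 0.6449]  S=[0.8431 -0.0811 -0.0907; -0.0811 1.1113 -0.1561; -0.0907 -0.1561 0.9209]  K=[0.5258 0.1078 0.0117; -0.0711 0.5816 -0.0035; 0.0870 -0.0166 0.6777]  nu=[2.9272, -2.0069, -6.1382]  x^+=[1.9681, -0.9948, -0.9299]  P^+=[0.2094 -0.0053 0.0749; -0.0053 0.2583 -0.0316; 0.0749 -0.0316 0.2222]
step 4: x^-=[1.1980, -1.2206, -1.4091]  P^-=[0.4355 0.0095 0.0660; 0.0095 0.6352 -0.1068; 0.0660 -0.1068 0.6310]  S=[0.8351 -0.0789 -0.0961; -0.0789 1.1006 -0.1531; -0.0961 -0.1531 0.9117]  K=[0.5199 0.1072 0.0071; -0.0698 0.5780 -0.0026; 0.0821 -0.0167 0.6724]  nu=[1.1347, -2.7615, 4.4654]  x^+=[1.5233, -2.9075, 1.7325]  P^+=[0.2068 -0.0048 0.0726; -0.0048 0.2566 -0.0310; 0.0726 -0.0310 0.2199]
step 5: x^-=[0.8770, -3.5205, 1.9074]  P^-=[0.4332 0.0104 0.0636; 0.0104 0.6328 -0.1052; 0.0636 -0.1052 0.6281]  S=[0.8329 -0.0780 -0.0977; -0.0780 1.0983 -0.1520; -0.0977 -0.1520 0.9100]  K=[0.5184 0.1073 0.0059; -0.0692 0.5773 -0.0021; 0.0808 -0.0164 0.6713]  nu=[-5.0632, 3.2355, 2.4678]  x^+=[-1.3858, -1.3073, 3.1014]  P^+=[0.2062 -0.0046 0.0721; -0.0046 0.2562 -0.0307; 0.0721 -0.0307 0.2194]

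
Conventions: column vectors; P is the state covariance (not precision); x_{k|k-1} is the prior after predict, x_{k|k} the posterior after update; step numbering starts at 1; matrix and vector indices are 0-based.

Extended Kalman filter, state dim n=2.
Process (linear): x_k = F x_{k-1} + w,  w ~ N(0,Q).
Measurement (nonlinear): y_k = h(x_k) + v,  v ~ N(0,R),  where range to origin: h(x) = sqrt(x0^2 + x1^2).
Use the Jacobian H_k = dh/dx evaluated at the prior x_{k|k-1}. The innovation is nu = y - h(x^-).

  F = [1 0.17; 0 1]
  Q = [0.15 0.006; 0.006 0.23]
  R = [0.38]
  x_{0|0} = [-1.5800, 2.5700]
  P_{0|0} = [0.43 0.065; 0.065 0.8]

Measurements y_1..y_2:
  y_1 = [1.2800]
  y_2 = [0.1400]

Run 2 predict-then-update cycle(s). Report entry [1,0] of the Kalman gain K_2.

K[1,0] = 0.5057

step 1: x^-=[-1.1431, 2.5700]  P^-=[0.6252 0.2070; 0.2070 1.0300]  H_jac=[-0.4064 0.9137]  S=[1.1894]  K=[-0.0546; 0.7205]  nu=[-1.5328]  x^+=[-1.0594, 1.4656]  P^+=[0.6217 0.2538; 0.2538 0.4125]
step 2: x^-=[-0.8102, 1.4656]  P^-=[0.8699 0.3299; 0.3299 0.6425]  H_jac=[-0.4838 0.8752]  S=[0.7964]  K=[-0.1659; 0.5057]  nu=[-1.5347]  x^+=[-0.5556, 0.6896]  P^+=[0.8480 0.3967; 0.3967 0.4389]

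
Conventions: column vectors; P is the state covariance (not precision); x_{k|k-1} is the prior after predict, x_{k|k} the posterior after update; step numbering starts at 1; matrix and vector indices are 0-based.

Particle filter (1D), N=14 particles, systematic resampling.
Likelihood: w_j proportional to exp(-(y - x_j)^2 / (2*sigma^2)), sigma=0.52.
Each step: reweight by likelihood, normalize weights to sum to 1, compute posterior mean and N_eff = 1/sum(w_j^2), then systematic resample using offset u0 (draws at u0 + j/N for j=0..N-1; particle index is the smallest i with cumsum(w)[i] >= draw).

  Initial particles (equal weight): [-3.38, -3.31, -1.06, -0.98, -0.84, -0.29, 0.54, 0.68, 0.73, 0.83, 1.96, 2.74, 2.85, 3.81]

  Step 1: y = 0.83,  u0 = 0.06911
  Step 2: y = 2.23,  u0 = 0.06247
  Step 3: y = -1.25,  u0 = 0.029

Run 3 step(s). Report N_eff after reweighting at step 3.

step 1: w=[0.0000, 0.0000, 0.0003, 0.0006, 0.0014, 0.0246, 0.2140, 0.2398, 0.2454, 0.2500, 0.0236, 0.0003, 0.0001, 0.0000]  mean=0.7033  Neff=4.4030  idx=[6, 6, 6, 7, 7, 7, 8, 8, 8, 8, 9, 9, 9, 10]
step 2: w=[0.0048, 0.0048, 0.0048, 0.0110, 0.0110, 0.0110, 0.0146, 0.0146, 0.0146, 0.0146, 0.0250, 0.0250, 0.0250, 0.8191]  mean=1.7407  Neff=1.4834  idx=[7, 11, 13, 13, 13, 13, 13, 13, 13, 13, 13, 13, 13, 13]
step 3: w=[0.6793, 0.3206, 0.0000, 0.0000, 0.0000, 0.0000, 0.0000, 0.0000, 0.0000, 0.0000, 0.0000, 0.0000, 0.0000, 0.0000]  mean=0.7621  Neff=1.7722  idx=[0, 0, 0, 0, 0, 0, 0, 0, 0, 0, 1, 1, 1, 1]

N_eff = 1.7722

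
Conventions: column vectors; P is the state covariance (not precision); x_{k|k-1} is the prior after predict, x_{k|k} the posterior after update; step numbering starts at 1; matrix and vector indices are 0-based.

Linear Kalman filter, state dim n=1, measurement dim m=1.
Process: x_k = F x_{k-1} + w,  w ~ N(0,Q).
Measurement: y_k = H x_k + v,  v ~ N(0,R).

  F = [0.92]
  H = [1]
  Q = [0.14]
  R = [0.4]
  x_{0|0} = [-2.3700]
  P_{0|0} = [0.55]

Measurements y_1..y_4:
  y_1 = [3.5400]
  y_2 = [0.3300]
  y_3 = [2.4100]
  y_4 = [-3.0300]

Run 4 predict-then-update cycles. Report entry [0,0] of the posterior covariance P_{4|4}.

step 1: x^-=[-2.1804]  P^-=[0.6055]  S=[1.0055]  K=[0.6022]  nu=[5.7204]  x^+=[1.2644]  P^+=[0.2409]
step 2: x^-=[1.1632]  P^-=[0.3439]  S=[0.7439]  K=[0.4623]  nu=[-0.8332]  x^+=[0.7781]  P^+=[0.1849]
step 3: x^-=[0.7158]  P^-=[0.2965]  S=[0.6965]  K=[0.4257]  nu=[1.6942]  x^+=[1.4370]  P^+=[0.1703]
step 4: x^-=[1.3221]  P^-=[0.2841]  S=[0.6841]  K=[0.4153]  nu=[-4.3521]  x^+=[-0.4854]  P^+=[0.1661]

P_post[0,0] = 0.1661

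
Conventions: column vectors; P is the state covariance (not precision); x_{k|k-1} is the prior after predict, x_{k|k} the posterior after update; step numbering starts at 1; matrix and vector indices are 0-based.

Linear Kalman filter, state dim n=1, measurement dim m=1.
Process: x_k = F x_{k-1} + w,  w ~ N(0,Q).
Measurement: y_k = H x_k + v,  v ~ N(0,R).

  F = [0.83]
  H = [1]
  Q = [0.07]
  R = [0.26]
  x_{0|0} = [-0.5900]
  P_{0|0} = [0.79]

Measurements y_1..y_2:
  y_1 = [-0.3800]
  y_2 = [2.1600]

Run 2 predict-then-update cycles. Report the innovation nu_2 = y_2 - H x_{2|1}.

step 1: x^-=[-0.4897]  P^-=[0.6142]  S=[0.8742]  K=[0.7026]  nu=[0.1097]  x^+=[-0.4126]  P^+=[0.1827]
step 2: x^-=[-0.3425]  P^-=[0.1958]  S=[0.4558]  K=[0.4296]  nu=[2.5025]  x^+=[0.7327]  P^+=[0.1117]

innov = [2.5025]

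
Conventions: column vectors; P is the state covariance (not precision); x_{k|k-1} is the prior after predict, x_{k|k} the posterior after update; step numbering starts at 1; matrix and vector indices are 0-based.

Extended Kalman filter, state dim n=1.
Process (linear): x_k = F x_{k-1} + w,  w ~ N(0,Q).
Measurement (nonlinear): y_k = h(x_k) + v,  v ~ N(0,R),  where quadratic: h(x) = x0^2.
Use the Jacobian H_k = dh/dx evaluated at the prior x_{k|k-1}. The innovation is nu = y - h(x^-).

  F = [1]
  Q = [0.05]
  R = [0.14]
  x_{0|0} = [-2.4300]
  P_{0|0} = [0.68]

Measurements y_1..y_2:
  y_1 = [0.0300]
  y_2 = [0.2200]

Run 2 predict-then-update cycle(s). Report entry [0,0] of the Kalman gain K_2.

step 1: x^-=[-2.4300]  P^-=[0.7300]  H_jac=[-4.8600]  S=[17.3823]  K=[-0.2041]  nu=[-5.8749]  x^+=[-1.2309]  P^+=[0.0059]
step 2: x^-=[-1.2309]  P^-=[0.0559]  H_jac=[-2.4618]  S=[0.4787]  K=[-0.2874]  nu=[-1.2951]  x^+=[-0.8587]  P^+=[0.0163]

K[0,0] = -0.2874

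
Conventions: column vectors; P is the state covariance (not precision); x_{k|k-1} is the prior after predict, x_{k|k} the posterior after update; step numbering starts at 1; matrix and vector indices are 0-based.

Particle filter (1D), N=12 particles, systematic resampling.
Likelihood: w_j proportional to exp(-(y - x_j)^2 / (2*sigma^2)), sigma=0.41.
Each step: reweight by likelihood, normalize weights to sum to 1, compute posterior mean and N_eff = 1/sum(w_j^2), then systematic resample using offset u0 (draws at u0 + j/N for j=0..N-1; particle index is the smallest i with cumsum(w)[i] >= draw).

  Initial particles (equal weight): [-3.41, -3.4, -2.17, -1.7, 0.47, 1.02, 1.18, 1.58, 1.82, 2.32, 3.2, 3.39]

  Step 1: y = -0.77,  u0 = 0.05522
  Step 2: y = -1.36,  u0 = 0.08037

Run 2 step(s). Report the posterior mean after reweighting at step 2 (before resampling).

post_mean = -1.7000

step 1: w=[0.0000, 0.0000, 0.0328, 0.8512, 0.1151, 0.0008, 0.0001, 0.0000, 0.0000, 0.0000, 0.0000, 0.0000]  mean=-1.4630  Neff=1.3535  idx=[3, 3, 3, 3, 3, 3, 3, 3, 3, 3, 4, 4]
step 2: w=[0.1000, 0.1000, 0.1000, 0.1000, 0.1000, 0.1000, 0.1000, 0.1000, 0.1000, 0.1000, 0.0000, 0.0000]  mean=-1.7000  Neff=10.0003  idx=[0, 1, 2, 3, 4, 4, 5, 6, 7, 8, 9, 9]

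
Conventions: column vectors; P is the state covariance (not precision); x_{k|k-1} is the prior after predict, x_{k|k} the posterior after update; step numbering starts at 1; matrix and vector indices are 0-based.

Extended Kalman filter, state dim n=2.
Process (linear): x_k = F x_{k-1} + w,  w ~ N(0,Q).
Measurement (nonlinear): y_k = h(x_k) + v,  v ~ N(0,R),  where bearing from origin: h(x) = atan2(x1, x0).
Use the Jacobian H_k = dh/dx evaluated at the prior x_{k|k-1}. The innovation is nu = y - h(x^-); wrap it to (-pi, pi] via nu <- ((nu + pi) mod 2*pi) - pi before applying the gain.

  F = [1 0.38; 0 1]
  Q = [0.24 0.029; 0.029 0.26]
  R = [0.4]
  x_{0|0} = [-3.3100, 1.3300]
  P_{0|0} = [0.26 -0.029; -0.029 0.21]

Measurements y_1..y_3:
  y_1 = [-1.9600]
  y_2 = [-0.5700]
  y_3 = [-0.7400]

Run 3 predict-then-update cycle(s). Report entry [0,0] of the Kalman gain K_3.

K[0,0] = -0.1201

step 1: x^-=[-2.8046, 1.3300]  P^-=[0.5083 0.0798; 0.0798 0.4700]  H_jac=[-0.1380 -0.2911]  S=[0.4559]  K=[-0.2048; -0.3242]  nu=[1.6244]  x^+=[-3.1374, 0.8033]  P^+=[0.4892 0.0495; 0.0495 0.4221]
step 2: x^-=[-2.8321, 0.8033]  P^-=[0.8277 0.2389; 0.2389 0.6821]  H_jac=[-0.0927 -0.3268]  S=[0.4944]  K=[-0.3131; -0.4956]  nu=[2.8480]  x^+=[-3.7238, -0.6082]  P^+=[0.7793 0.1622; 0.1622 0.5606]
step 3: x^-=[-3.9549, -0.6082]  P^-=[1.2235 0.4042; 0.4042 0.8206]  H_jac=[0.0380 -0.2470]  S=[0.4442]  K=[-0.1201; -0.4217]  nu=[2.2490]  x^+=[-4.2251, -1.5566]  P^+=[1.2171 0.3817; 0.3817 0.7416]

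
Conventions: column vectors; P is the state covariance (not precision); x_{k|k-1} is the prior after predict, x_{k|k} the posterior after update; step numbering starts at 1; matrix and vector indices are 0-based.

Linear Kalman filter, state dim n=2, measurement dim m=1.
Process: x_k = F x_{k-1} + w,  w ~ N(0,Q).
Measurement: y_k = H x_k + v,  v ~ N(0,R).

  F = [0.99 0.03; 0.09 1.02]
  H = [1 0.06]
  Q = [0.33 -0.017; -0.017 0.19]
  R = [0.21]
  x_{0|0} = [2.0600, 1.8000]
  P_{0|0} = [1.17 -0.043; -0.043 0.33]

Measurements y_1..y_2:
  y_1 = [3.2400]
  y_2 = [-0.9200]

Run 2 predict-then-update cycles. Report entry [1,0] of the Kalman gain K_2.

step 1: x^-=[2.0934, 2.0214]  P^-=[1.4745 0.0538; 0.0538 0.5349]  S=[1.6928]  K=[0.8729; 0.0507]  nu=[1.0253]  x^+=[2.9884, 2.0734]  P^+=[0.1846 -0.0212; -0.0212 0.5306]
step 2: x^-=[3.0207, 2.3839]  P^-=[0.5101 -0.0058; -0.0058 0.7396]  S=[0.7221]  K=[0.7060; 0.0535]  nu=[-4.0838]  x^+=[0.1377, 2.1655]  P^+=[0.1502 -0.0330; -0.0330 0.7375]

K[1,0] = 0.0535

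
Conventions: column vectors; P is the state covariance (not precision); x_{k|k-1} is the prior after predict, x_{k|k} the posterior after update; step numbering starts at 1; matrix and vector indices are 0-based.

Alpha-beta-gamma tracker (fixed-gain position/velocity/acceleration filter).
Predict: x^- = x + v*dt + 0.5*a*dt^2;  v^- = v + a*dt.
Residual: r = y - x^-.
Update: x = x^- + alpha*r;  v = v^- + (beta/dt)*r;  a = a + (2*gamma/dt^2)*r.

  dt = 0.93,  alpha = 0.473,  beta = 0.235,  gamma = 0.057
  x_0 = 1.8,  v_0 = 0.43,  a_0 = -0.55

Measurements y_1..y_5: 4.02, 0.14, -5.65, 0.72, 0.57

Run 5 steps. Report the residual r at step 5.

step 1: x_pred=1.9621  r=2.0579  x^+=2.9355  v^+=0.4385  a^+=-0.2787
step 2: x_pred=3.2227  r=-3.0827  x^+=1.7646  v^+=-0.5997  a^+=-0.6851
step 3: x_pred=0.9106  r=-6.5606  x^+=-2.1925  v^+=-2.8946  a^+=-1.5498
step 4: x_pred=-5.5547  r=6.2747  x^+=-2.5868  v^+=-2.7504  a^+=-0.7228
step 5: x_pred=-5.4572  r=6.0272  x^+=-2.6063  v^+=-1.8995  a^+=0.0717

resid = 6.0272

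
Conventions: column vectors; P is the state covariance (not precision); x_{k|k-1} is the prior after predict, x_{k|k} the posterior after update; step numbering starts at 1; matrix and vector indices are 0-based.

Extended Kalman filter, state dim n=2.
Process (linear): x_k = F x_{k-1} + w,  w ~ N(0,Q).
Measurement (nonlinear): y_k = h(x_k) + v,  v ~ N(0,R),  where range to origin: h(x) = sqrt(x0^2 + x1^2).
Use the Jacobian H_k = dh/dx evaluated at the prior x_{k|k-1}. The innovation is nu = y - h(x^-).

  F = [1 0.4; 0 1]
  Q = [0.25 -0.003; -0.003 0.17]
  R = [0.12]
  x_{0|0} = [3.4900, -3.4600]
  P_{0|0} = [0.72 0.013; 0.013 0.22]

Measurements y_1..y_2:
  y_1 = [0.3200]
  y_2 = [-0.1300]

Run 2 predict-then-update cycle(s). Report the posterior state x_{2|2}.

x_post = [0.6125, -0.6115]

step 1: x^-=[2.1060, -3.4600]  P^-=[1.0156 0.0980; 0.0980 0.3900]  H_jac=[0.5199 -0.8542]  S=[0.5921]  K=[0.7505; -0.4766]  nu=[-3.7305]  x^+=[-0.6937, -1.6820]  P^+=[0.6821 0.3098; 0.3098 0.2555]
step 2: x^-=[-1.3664, -1.6820]  P^-=[1.2208 0.4090; 0.4090 0.4255]  H_jac=[-0.6305 -0.7761]  S=[1.2620]  K=[-0.8615; -0.4660]  nu=[-2.2971]  x^+=[0.6125, -0.6115]  P^+=[0.2842 -0.0977; -0.0977 0.1514]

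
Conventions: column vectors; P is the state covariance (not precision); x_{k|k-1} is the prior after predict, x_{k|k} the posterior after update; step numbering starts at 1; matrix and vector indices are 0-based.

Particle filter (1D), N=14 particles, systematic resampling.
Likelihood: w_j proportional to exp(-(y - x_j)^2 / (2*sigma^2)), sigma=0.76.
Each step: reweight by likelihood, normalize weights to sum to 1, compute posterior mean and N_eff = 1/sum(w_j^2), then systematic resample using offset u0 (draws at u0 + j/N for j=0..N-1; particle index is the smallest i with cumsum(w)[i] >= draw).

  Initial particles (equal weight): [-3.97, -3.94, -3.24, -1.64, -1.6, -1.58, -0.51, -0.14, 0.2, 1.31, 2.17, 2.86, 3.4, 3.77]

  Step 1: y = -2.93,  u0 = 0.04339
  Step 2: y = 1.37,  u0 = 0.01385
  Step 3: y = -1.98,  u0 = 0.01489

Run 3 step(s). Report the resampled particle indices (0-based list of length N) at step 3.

resampled_idx = [0, 1, 2, 3, 4, 5, 6, 7, 8, 9, 10, 11, 12, 13]

step 1: w=[0.1638, 0.1728, 0.3845, 0.0990, 0.0904, 0.0863, 0.0026, 0.0005, 0.0001, 0.0000, 0.0000, 0.0000, 0.0000, 0.0000]  mean=-3.0218  Neff=4.3482  idx=[0, 0, 1, 1, 1, 2, 2, 2, 2, 2, 3, 4, 4, 5]
step 2: w=[0.0000, 0.0000, 0.0000, 0.0000, 0.0000, 0.0000, 0.0000, 0.0000, 0.0000, 0.0000, 0.2073, 0.2550, 0.2550, 0.2826]  mean=-1.6027  Neff=3.9539  idx=[10, 10, 10, 11, 11, 11, 11, 12, 12, 12, 13, 13, 13, 13]
step 3: w=[0.0731, 0.0731, 0.0731, 0.0713, 0.0713, 0.0713, 0.0713, 0.0713, 0.0713, 0.0713, 0.0704, 0.0704, 0.0704, 0.0704]  mean=-1.6031  Neff=13.9974  idx=[0, 1, 2, 3, 4, 5, 6, 7, 8, 9, 10, 11, 12, 13]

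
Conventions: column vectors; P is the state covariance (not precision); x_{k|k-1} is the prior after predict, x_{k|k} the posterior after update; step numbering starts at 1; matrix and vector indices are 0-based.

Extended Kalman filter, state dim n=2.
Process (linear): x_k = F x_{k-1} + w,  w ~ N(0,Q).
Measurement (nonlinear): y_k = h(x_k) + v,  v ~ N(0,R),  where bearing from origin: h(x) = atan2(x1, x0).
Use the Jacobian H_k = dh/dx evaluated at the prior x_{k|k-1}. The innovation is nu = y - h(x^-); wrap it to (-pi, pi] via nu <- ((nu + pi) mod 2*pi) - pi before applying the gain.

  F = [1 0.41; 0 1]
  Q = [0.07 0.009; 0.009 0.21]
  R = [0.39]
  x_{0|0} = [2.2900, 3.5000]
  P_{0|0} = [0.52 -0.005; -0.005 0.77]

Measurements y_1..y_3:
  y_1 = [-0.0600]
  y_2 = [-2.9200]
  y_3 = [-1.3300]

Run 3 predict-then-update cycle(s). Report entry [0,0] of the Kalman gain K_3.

step 1: x^-=[3.7250, 3.5000]  P^-=[0.7153 0.3197; 0.3197 0.9800]  H_jac=[-0.1340 0.1426]  S=[0.4105]  K=[-0.1224; 0.2360]  nu=[-0.8143]  x^+=[3.8247, 3.3078]  P^+=[0.7092 0.3316; 0.3316 0.9571]
step 2: x^-=[5.1809, 3.3078]  P^-=[1.2120 0.7330; 0.7330 1.1671]  H_jac=[-0.0875 0.1371]  S=[0.4036]  K=[-0.0139; 0.2375]  nu=[2.7950]  x^+=[5.1421, 3.9716]  P^+=[1.2119 0.7343; 0.7343 1.1444]
step 3: x^-=[6.7705, 3.9716]  P^-=[2.0764 1.2125; 1.2125 1.3544]  H_jac=[-0.0645 0.1099]  S=[0.3978]  K=[-0.0015; 0.1776]  nu=[-1.8605]  x^+=[6.7733, 3.6411]  P^+=[2.0764 1.2126; 1.2126 1.3418]

K[0,0] = -0.0015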